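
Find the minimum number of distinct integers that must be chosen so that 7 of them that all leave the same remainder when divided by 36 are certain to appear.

The 36 residue classes mod 36 are the pigeonholes.
With 216 integers one could put 6 in each residue class and have no class reach 7.
The 217th integer pushes some class to 7, so 36·6 + 1 = 217.

217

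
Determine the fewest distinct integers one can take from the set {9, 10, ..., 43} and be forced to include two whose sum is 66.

Group the elements by complementary pair {x, 66−x}: {23,43}, {24,42}, {25,41}, …, giving 10 two-element pairs; the single value 33 (it cannot pair with itself since the integers are distinct); and 14 integers whose partner 66−x falls outside [9,43].
Pigeonhole: treating each of those 25 groups as a pigeonhole, one can pick one integer per group — 25 integers — with no two summing to 66.
The 26th integer lands in an occupied pair, forcing a sum of 66.

26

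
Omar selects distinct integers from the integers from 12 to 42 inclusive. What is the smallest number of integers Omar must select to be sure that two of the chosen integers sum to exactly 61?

20

A set avoiding the sum 61 can contain at most one of each pair {x, 61−x}, plus the 7 elements whose complement lies outside the range.
The integers 12, …, 30 (19 of them) are such a set: any two sum to at least 12+13 = 25 and at most 29+30 = 59 < 61.
By the pigeonhole principle, any 20th integer completes one of the 12 pairs, so 20 choices force a sum of 61.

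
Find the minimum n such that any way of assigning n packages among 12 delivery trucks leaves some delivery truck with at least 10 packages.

With 108 packages one could put exactly 9 in each of the 12 delivery trucks, and no delivery truck would reach 10.
By the pigeonhole principle, one more package must land in a delivery truck that already has 9, giving it 10.
So 12 × 9 + 1 = 109 packages are required.

109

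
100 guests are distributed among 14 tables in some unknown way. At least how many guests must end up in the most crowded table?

By pigeonhole, the 14 tables are the holes and the 100 guests are the pigeons.
If every table held at most 7 guests, the total would be at most 14 × 7 = 98, which is less than 100.
So some table holds at least ⌈100/14⌉ = 8 guests.

8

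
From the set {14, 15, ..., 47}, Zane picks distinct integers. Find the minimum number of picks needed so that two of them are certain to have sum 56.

Two chosen integers sum to 56 exactly when both halves of some pair {x, 56−x} with 14 ≤ x ≤ 56−x ≤ 42 are chosen — 14 such pairs.
The remaining 6 elements (those with no distinct partner in range) can never complete a 56-sum, so the worst case takes all of them and one from each pair: 6 + 14 = 20.
The 21st integer has to be the second member of some pair, so 20 + 1 = 21.

21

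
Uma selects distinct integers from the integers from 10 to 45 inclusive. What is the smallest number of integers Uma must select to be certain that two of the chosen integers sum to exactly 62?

Group the elements by complementary pair {x, 62−x}: {17,45}, {18,44}, {19,43}, …, giving 14 two-element pairs, the single value 31 (it cannot pair with itself since the integers are distinct), and 7 integers whose partner 62−x falls outside [10,45].
Treating each of those 22 groups as a pigeonhole, one can pick one integer per group — 22 integers — with no two summing to 62.
The 23rd integer lands in an occupied pair, forcing a sum of 62.

23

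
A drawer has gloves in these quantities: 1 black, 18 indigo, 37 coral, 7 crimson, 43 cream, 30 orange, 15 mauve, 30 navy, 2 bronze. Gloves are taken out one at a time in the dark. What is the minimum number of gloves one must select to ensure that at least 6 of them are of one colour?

An adversary could hand out at most 5 gloves per colour (black, bronze run out sooner): 1 + 5 + 5 + 5 + 5 + 5 + 5 + 5 + 2 = 38 gloves and still no colour has 6.
By pigeonhole, one more glove lands in a colour already at 5, so 39 draws are enough and 38 are not.

39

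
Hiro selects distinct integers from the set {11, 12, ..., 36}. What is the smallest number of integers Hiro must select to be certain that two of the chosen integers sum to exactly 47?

14

A set avoiding the sum 47 can contain at most one of each pair {x, 47−x}.
The integers 24, …, 36 (13 of them) are such a set: any two sum to at least 24+25 = 49 > 47.
Any 14th integer completes one of the 13 pairs, so 14 choices force a sum of 47.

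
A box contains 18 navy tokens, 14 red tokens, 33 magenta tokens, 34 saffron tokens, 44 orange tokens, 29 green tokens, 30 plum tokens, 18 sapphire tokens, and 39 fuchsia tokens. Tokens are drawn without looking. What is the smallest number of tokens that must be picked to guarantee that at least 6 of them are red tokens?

In the worst case for collecting red tokens, every non-red token comes out first.
There are 18 + 33 + 34 + 44 + 29 + 30 + 18 + 39 = 245 non-red tokens altogether.
After those, each further token must be red, so 245 + 6 = 251 draws guarantee 6 red tokens.

251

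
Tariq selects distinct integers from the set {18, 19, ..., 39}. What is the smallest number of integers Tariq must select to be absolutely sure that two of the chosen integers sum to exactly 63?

15

Group the elements by complementary pair {x, 63−x}: {24,39}, {25,38}, {26,37}, …, giving 8 two-element pairs and 6 integers whose partner 63−x falls outside [18,39].
Pigeonhole: treating each of those 14 groups as a pigeonhole, one can pick one integer per group — 14 integers — with no two summing to 63.
The 15th integer lands in an occupied pair, forcing a sum of 63.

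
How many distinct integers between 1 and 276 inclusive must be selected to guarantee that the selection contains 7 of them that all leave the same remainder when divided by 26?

157

The 26 residue classes mod 26 are the pigeonholes.
With 156 integers one could put 6 in each residue class and have no class reach 7.
The 157th integer pushes some class to 7, so 26·6 + 1 = 157.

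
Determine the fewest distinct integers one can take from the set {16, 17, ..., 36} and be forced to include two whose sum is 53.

A set avoiding the sum 53 can contain at most one of each pair {x, 53−x}, plus the 1 element whose complement lies outside the range.
The integers 16, …, 26 (11 of them) are such a set: any two sum to at least 16+17 = 33 and at most 25+26 = 51 < 53.
Any 12th integer completes one of the 10 pairs, so 12 choices force a sum of 53.

12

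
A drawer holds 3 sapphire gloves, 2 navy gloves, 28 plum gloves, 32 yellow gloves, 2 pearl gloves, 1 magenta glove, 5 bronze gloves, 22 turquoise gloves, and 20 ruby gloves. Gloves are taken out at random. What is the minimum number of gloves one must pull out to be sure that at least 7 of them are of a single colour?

The 9 colours are the holes; the gloves drawn are the pigeons.
To avoid 7 of any one colour, the worst case takes at most 6 of each colour, or every glove of a colour that has fewer than 6.
That gives 3 + 2 + 6 + 6 + 2 + 1 + 5 + 6 + 6 = 37 gloves with no colour reaching 7.
The next glove forces some colour to 7, so 37 + 1 = 38.

38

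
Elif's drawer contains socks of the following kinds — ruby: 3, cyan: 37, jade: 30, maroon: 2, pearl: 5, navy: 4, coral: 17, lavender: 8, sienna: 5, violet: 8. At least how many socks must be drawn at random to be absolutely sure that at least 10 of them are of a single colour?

Pigeonhole: the 10 colours are the holes; the socks drawn are the pigeons.
To avoid 10 of any one colour, the worst case takes at most 9 of each colour, or every sock of a colour that has fewer than 9.
That gives 3 + 9 + 9 + 2 + 5 + 4 + 9 + 8 + 5 + 8 = 62 socks with no colour reaching 10.
The next sock forces some colour to 10, so 62 + 1 = 63.

63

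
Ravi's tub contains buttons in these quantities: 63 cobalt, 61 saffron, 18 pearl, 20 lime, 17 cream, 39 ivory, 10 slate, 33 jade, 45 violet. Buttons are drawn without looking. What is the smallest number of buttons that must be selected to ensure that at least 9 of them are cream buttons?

In the worst case for collecting cream buttons, every non-cream button comes out first.
There are 63 + 61 + 18 + 20 + 39 + 10 + 33 + 45 = 289 non-cream buttons altogether.
After those, each further button must be cream, so 289 + 9 = 298 draws guarantee 9 cream buttons.

298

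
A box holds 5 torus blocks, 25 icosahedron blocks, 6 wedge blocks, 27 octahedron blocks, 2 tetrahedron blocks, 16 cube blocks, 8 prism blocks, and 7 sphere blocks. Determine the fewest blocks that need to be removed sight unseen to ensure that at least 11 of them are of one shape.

An adversary could hand out at most 10 blocks per shape (5 shapes run out sooner): 5 + 10 + 6 + 10 + 2 + 10 + 8 + 7 = 58 blocks and still no shape has 11.
By the pigeonhole principle, one more block lands in a shape already at 10, so 59 draws are enough and 58 are not.

59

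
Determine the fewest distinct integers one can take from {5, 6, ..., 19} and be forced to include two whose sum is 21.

10

A set avoiding the sum 21 can contain at most one of each pair {x, 21−x}, plus the 3 elements whose complement lies outside the range.
The integers 11, …, 19 (9 of them) are such a set: any two sum to at least 11+12 = 23 > 21.
By pigeonhole, any 10th integer completes one of the 6 pairs, so 10 choices force a sum of 21.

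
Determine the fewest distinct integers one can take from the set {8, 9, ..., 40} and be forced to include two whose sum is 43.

20

A set avoiding the sum 43 can contain at most one of each pair {x, 43−x}, plus the 5 elements whose complement lies outside the range.
The integers 22, …, 40 (19 of them) are such a set: any two sum to at least 22+23 = 45 > 43.
By the pigeonhole principle, any 20th integer completes one of the 14 pairs, so 20 choices force a sum of 43.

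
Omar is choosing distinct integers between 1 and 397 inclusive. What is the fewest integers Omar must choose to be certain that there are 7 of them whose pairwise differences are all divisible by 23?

139

Integers whose pairwise differences are multiples of 23 are exactly those sharing a remainder mod 23. The 23 residue classes mod 23 are the pigeonholes.
With 138 integers one could put 6 in each residue class and have no class reach 7.
The 139th integer pushes some class to 7, so 23·6 + 1 = 139.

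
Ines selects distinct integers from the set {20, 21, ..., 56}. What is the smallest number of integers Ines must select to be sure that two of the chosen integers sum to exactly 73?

21

Group the elements by complementary pair {x, 73−x}: {20,53}, {21,52}, {22,51}, …, giving 17 two-element pairs and 3 integers whose partner 73−x falls outside [20,56].
Treating each of those 20 groups as a pigeonhole, one can pick one integer per group — 20 integers — with no two summing to 73.
The 21st integer lands in an occupied pair, forcing a sum of 73.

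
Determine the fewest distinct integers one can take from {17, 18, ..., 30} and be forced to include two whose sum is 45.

9

Group the elements by complementary pair {x, 45−x}: {17,28}, {18,27}, {19,26}, …, giving 6 two-element pairs and 2 integers whose partner 45−x falls outside [17,30].
Treating each of those 8 groups as a pigeonhole, one can pick one integer per group — 8 integers — with no two summing to 45.
The 9th integer lands in an occupied pair, forcing a sum of 45.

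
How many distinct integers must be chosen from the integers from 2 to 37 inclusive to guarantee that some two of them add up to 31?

23

Group the elements by complementary pair {x, 31−x}: {2,29}, {3,28}, {4,27}, …, giving 14 two-element pairs and 8 integers whose partner 31−x falls outside [2,37].
Pigeonhole: treating each of those 22 groups as a pigeonhole, one can pick one integer per group — 22 integers — with no two summing to 31.
The 23rd integer lands in an occupied pair, forcing a sum of 31.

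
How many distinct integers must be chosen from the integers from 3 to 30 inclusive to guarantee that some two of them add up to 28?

18

Group the elements by complementary pair {x, 28−x}: {3,25}, {4,24}, {5,23}, …, giving 11 two-element pairs, the single value 14 (it cannot pair with itself since the integers are distinct), and 5 integers whose partner 28−x falls outside [3,30].
By pigeonhole, treating each of those 17 groups as a pigeonhole, one can pick one integer per group — 17 integers — with no two summing to 28.
The 18th integer lands in an occupied pair, forcing a sum of 28.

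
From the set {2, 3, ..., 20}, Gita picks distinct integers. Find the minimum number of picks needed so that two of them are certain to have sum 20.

12

A set avoiding the sum 20 can contain at most one of each pair {x, 20−x}, plus the 3 elements whose complement lies outside the range or equal to its own complement.
The integers 10, …, 20 (11 of them) are such a set: any two sum to at least 10+11 = 21 > 20.
Any 12th integer completes one of the 8 pairs, so 12 choices force a sum of 20.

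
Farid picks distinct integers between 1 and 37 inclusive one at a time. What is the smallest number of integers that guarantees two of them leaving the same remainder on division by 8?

9

By the pigeonhole principle, the 8 residue classes mod 8 are the pigeonholes.
With 8 integers one could put 1 in each residue class and have no class reach 2.
The 9th integer pushes some class to 2, so 8·1 + 1 = 9.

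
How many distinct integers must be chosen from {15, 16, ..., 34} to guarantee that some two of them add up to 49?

11

Two chosen integers sum to 49 exactly when both halves of some pair {x, 49−x} with 15 ≤ x ≤ 49−x ≤ 34 are chosen — 10 such pairs.
Every element belongs to one of those pairs, so the worst case picks one from each: 10 integers.
By the pigeonhole principle, the 11th integer has to be the second member of some pair, so 10 + 1 = 11.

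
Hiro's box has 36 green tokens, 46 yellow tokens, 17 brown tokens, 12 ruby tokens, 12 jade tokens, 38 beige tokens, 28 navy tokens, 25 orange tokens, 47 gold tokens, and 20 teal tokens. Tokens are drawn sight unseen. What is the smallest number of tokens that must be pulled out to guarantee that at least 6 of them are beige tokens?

In the worst case for collecting beige tokens, every non-beige token comes out first.
There are 36 + 46 + 17 + 12 + 12 + 28 + 25 + 47 + 20 = 243 non-beige tokens altogether.
After those, each further token must be beige, so 243 + 6 = 249 draws guarantee 6 beige tokens.

249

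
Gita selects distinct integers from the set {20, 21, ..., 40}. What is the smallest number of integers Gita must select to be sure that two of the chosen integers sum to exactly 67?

15

Group the elements by complementary pair {x, 67−x}: {27,40}, {28,39}, {29,38}, …, giving 7 two-element pairs and 7 integers whose partner 67−x falls outside [20,40].
By the pigeonhole principle, treating each of those 14 groups as a pigeonhole, one can pick one integer per group — 14 integers — with no two summing to 67.
The 15th integer lands in an occupied pair, forcing a sum of 67.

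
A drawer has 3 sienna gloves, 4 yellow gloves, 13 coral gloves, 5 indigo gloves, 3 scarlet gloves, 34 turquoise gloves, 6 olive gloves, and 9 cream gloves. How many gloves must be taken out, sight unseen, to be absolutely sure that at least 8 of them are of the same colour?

Put each drawn glove into a box by colour. The largest draw with every box below 8 takes min(count, 7) from each colour; colours with fewer than 7 contribute all they have.
Σ min(cᵢ, 7) = 3 + 4 + 7 + 5 + 3 + 7 + 6 + 7 = 42.
Draw number 42 + 1 = 43 must push one box to 8.

43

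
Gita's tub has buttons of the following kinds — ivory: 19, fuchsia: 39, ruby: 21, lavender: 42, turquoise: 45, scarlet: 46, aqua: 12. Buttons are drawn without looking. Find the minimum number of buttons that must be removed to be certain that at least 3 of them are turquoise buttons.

In the worst case for collecting turquoise buttons, every non-turquoise button comes out first.
There are 19 + 39 + 21 + 42 + 46 + 12 = 179 non-turquoise buttons altogether.
After those, each further button must be turquoise, so 179 + 3 = 182 draws guarantee 3 turquoise buttons.

182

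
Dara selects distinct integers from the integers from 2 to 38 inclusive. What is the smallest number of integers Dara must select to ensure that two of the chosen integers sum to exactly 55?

27

Group the elements by complementary pair {x, 55−x}: {17,38}, {18,37}, {19,36}, …, giving 11 two-element pairs and 15 integers whose partner 55−x falls outside [2,38].
Treating each of those 26 groups as a pigeonhole, one can pick one integer per group — 26 integers — with no two summing to 55.
The 27th integer lands in an occupied pair, forcing a sum of 55.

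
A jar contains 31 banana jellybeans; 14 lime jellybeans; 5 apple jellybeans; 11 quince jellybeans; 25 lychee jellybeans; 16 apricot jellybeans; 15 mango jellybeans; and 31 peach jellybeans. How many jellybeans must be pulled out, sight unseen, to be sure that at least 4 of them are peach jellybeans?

In the worst case for collecting peach jellybeans, every non-peach jellybean comes out first.
There are 31 + 14 + 5 + 11 + 25 + 16 + 15 = 117 non-peach jellybeans altogether.
After those, each further jellybean must be peach, so 117 + 4 = 121 draws guarantee 4 peach jellybeans.

121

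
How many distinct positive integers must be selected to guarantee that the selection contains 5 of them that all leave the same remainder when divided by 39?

157

The 39 residue classes mod 39 are the pigeonholes.
With 156 integers one could put 4 in each residue class and have no class reach 5.
The 157th integer pushes some class to 5, so 39·4 + 1 = 157.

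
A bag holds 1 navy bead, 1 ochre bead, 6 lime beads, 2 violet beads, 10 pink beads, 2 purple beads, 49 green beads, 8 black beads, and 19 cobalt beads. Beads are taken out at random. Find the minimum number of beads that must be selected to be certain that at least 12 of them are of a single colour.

53

By pigeonhole, the 9 colours are the holes; the beads drawn are the pigeons.
To avoid 12 of any one colour, the worst case takes at most 11 of each colour, or every bead of a colour that has fewer than 11.
That gives 1 + 1 + 6 + 2 + 10 + 2 + 11 + 8 + 11 = 52 beads with no colour reaching 12.
The next bead forces some colour to 12, so 52 + 1 = 53.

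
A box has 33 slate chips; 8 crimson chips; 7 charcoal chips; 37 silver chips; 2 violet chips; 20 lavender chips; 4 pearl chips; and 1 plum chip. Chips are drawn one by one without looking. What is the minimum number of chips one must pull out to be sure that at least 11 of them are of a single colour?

53

An adversary could hand out at most 10 chips per colour (5 colours run out sooner): 10 + 8 + 7 + 10 + 2 + 10 + 4 + 1 = 52 chips and still no colour has 11.
One more chip lands in a colour already at 10, so 53 draws are enough and 52 are not.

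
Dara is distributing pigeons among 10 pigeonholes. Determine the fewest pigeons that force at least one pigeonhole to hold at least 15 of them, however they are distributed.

141

With 140 pigeons one could put exactly 14 in each of the 10 pigeonholes, and no pigeonhole would reach 15.
One more pigeon must land in a pigeonhole that already has 14, giving it 15.
So 10 × 14 + 1 = 141 pigeons are required.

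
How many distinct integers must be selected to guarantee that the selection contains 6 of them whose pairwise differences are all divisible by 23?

116

Integers whose pairwise differences are multiples of 23 are exactly those sharing a remainder mod 23. By pigeonhole, the 23 residue classes mod 23 are the pigeonholes.
With 115 integers one could put 5 in each residue class and have no class reach 6.
The 116th integer pushes some class to 6, so 23·5 + 1 = 116.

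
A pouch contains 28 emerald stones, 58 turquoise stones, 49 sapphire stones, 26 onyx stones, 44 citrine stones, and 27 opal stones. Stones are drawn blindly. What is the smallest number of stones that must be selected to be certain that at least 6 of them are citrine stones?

194

In the worst case for collecting citrine stones, every non-citrine stone comes out first.
There are 28 + 58 + 49 + 26 + 27 = 188 non-citrine stones altogether.
After those, each further stone must be citrine, so 188 + 6 = 194 draws guarantee 6 citrine stones.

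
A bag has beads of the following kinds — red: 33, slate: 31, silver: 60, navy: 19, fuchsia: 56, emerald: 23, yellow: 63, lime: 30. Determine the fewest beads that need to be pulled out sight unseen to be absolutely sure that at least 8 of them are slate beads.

292

In the worst case for collecting slate beads, every non-slate bead comes out first.
There are 33 + 60 + 19 + 56 + 23 + 63 + 30 = 284 non-slate beads altogether.
After those, each further bead must be slate, so 284 + 8 = 292 draws guarantee 8 slate beads.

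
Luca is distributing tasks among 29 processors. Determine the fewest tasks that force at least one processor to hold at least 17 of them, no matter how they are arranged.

465

With 464 tasks one could put exactly 16 in each of the 29 processors, and no processor would reach 17.
One more task must land in a processor that already has 16, giving it 17.
So 29 × 16 + 1 = 465 tasks are required.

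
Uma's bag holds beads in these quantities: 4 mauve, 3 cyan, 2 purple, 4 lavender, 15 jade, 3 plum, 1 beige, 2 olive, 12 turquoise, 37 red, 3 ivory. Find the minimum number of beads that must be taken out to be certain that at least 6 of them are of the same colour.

An adversary could hand out at most 5 beads per colour (8 colours run out sooner): 4 + 3 + 2 + 4 + 5 + 3 + 1 + 2 + 5 + 5 + 3 = 37 beads and still no colour has 6.
By pigeonhole, one more bead lands in a colour already at 5, so 38 draws are enough and 37 are not.

38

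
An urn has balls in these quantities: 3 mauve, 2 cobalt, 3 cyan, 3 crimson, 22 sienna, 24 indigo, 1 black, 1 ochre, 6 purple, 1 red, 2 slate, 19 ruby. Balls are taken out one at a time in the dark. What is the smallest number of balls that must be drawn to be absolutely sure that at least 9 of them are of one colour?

The 12 colours are the holes; the balls drawn are the pigeons.
To avoid 9 of any one colour, the worst case takes at most 8 of each colour, or every ball of a colour that has fewer than 8.
That gives 3 + 2 + 3 + 3 + 8 + 8 + 1 + 1 + 6 + 1 + 2 + 8 = 46 balls with no colour reaching 9.
The next ball forces some colour to 9, so 46 + 1 = 47.

47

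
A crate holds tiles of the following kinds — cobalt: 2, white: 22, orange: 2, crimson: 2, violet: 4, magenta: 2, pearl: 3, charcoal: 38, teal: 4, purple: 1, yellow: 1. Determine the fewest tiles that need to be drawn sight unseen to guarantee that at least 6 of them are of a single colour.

An adversary could hand out at most 5 tiles per colour (9 colours run out sooner): 2 + 5 + 2 + 2 + 4 + 2 + 3 + 5 + 4 + 1 + 1 = 31 tiles and still no colour has 6.
One more tile lands in a colour already at 5, so 32 draws are enough and 31 are not.

32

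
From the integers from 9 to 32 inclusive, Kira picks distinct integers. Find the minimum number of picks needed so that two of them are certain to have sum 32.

Two chosen integers sum to 32 exactly when both halves of some pair {x, 32−x} with 9 ≤ x ≤ 32−x ≤ 23 are chosen — 7 such pairs.
The remaining 10 elements (those with no distinct partner in range) can never complete a 32-sum, so the worst case takes all of them and one from each pair: 10 + 7 = 17.
The 18th integer has to be the second member of some pair, so 17 + 1 = 18.

18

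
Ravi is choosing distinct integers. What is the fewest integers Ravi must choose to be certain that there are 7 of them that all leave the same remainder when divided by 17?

Pigeonhole: the 17 residue classes mod 17 are the pigeonholes.
With 102 integers one could put 6 in each residue class and have no class reach 7.
The 103rd integer pushes some class to 7, so 17·6 + 1 = 103.

103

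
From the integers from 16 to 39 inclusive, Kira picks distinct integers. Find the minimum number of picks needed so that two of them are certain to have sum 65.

Group the elements by complementary pair {x, 65−x}: {26,39}, {27,38}, {28,37}, …, giving 7 two-element pairs and 10 integers whose partner 65−x falls outside [16,39].
Pigeonhole: treating each of those 17 groups as a pigeonhole, one can pick one integer per group — 17 integers — with no two summing to 65.
The 18th integer lands in an occupied pair, forcing a sum of 65.

18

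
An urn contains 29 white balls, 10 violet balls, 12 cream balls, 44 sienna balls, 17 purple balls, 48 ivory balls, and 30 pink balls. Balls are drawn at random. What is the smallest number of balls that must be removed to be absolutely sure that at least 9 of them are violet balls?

189

In the worst case for collecting violet balls, every non-violet ball comes out first.
There are 29 + 12 + 44 + 17 + 48 + 30 = 180 non-violet balls altogether.
After those, each further ball must be violet, so 180 + 9 = 189 draws guarantee 9 violet balls.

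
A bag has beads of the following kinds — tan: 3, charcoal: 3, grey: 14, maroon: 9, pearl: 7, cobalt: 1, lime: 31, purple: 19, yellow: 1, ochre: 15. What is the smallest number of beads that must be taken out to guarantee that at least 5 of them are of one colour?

By the pigeonhole principle, the 10 colours are the holes; the beads drawn are the pigeons.
To avoid 5 of any one colour, the worst case takes at most 4 of each colour, or every bead of a colour that has fewer than 4.
That gives 3 + 3 + 4 + 4 + 4 + 1 + 4 + 4 + 1 + 4 = 32 beads with no colour reaching 5.
The next bead forces some colour to 5, so 32 + 1 = 33.

33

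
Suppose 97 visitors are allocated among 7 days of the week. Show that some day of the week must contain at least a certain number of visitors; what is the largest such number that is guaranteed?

14

By pigeonhole, the 7 days of the week are the holes and the 97 visitors are the pigeons.
If every day of the week held at most 13 visitors, the total would be at most 7 × 13 = 91, which is less than 97.
So some day of the week holds at least ⌈97/7⌉ = 14 visitors.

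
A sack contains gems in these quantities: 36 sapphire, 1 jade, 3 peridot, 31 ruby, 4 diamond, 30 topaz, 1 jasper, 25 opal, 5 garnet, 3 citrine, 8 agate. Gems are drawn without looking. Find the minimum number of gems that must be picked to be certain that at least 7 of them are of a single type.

48

By the pigeonhole principle, put each drawn gem into a box by type. The largest draw with every box below 7 takes min(count, 6) from each type; types with fewer than 6 contribute all they have.
Σ min(cᵢ, 6) = 6 + 1 + 3 + 6 + 4 + 6 + 1 + 6 + 5 + 3 + 6 = 47.
Draw number 47 + 1 = 48 must push one box to 7.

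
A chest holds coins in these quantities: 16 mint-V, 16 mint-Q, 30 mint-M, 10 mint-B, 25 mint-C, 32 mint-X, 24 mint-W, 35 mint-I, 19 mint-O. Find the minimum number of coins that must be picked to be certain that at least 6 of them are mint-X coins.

181

In the worst case for collecting mint-X coins, every non-mint-X coin comes out first.
There are 16 + 16 + 30 + 10 + 25 + 24 + 35 + 19 = 175 non-mint-X coins altogether.
After those, each further coin must be mint-X, so 175 + 6 = 181 draws guarantee 6 mint-X coins.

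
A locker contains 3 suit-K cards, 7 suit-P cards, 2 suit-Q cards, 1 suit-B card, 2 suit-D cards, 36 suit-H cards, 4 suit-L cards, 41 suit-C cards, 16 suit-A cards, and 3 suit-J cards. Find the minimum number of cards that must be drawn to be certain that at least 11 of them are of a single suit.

An adversary could hand out at most 10 cards per suit (7 suits run out sooner): 3 + 7 + 2 + 1 + 2 + 10 + 4 + 10 + 10 + 3 = 52 cards and still no suit has 11.
One more card lands in a suit already at 10, so 53 draws are enough and 52 are not.

53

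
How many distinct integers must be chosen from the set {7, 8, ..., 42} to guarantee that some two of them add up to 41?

A set avoiding the sum 41 can contain at most one of each pair {x, 41−x}, plus the 8 elements whose complement lies outside the range.
The integers 21, …, 42 (22 of them) are such a set: any two sum to at least 21+22 = 43 > 41.
Any 23rd integer completes one of the 14 pairs, so 23 choices force a sum of 41.

23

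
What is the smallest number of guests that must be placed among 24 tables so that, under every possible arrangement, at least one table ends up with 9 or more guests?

193

With 192 guests one could put exactly 8 in each of the 24 tables, and no table would reach 9.
One more guest must land in a table that already has 8, giving it 9.
So 24 × 8 + 1 = 193 guests are required.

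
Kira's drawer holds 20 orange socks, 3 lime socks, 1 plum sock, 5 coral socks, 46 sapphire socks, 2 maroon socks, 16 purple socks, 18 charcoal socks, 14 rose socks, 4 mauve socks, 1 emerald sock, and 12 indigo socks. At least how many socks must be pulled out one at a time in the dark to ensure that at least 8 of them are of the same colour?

59

Pigeonhole: put each drawn sock into a box by colour. The largest draw with every box below 8 takes min(count, 7) from each colour; colours with fewer than 7 contribute all they have.
Σ min(cᵢ, 7) = 7 + 3 + 1 + 5 + 7 + 2 + 7 + 7 + 7 + 4 + 1 + 7 = 58.
Draw number 58 + 1 = 59 must push one box to 8.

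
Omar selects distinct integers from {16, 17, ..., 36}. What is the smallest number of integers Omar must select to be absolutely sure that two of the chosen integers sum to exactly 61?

16

Group the elements by complementary pair {x, 61−x}: {25,36}, {26,35}, {27,34}, …, giving 6 two-element pairs and 9 integers whose partner 61−x falls outside [16,36].
Treating each of those 15 groups as a pigeonhole, one can pick one integer per group — 15 integers — with no two summing to 61.
The 16th integer lands in an occupied pair, forcing a sum of 61.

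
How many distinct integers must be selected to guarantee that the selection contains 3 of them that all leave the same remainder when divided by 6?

The 6 residue classes mod 6 are the pigeonholes.
With 12 integers one could put 2 in each residue class and have no class reach 3.
The 13th integer pushes some class to 3, so 6·2 + 1 = 13.

13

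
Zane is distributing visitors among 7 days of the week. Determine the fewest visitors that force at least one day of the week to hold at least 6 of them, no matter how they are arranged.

36

With 35 visitors one could put exactly 5 in each of the 7 days of the week, and no day of the week would reach 6.
One more visitor must land in a day of the week that already has 5, giving it 6.
So 7 × 5 + 1 = 36 visitors are required.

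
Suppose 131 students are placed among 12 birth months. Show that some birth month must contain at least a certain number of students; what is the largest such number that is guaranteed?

11

By pigeonhole, the 12 birth months are the holes and the 131 students are the pigeons.
If every birth month held at most 10 students, the total would be at most 12 × 10 = 120, which is less than 131.
So some birth month holds at least ⌈131/12⌉ = 11 students.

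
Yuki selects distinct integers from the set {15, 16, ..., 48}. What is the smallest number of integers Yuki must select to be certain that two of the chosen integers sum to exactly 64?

Two chosen integers sum to 64 exactly when both halves of some pair {x, 64−x} with 16 ≤ x ≤ 64−x ≤ 48 are chosen — 16 such pairs.
The remaining 2 elements (those with no distinct partner in range) can never complete a 64-sum, so the worst case takes all of them and one from each pair: 2 + 16 = 18.
The 19th integer has to be the second member of some pair, so 18 + 1 = 19.

19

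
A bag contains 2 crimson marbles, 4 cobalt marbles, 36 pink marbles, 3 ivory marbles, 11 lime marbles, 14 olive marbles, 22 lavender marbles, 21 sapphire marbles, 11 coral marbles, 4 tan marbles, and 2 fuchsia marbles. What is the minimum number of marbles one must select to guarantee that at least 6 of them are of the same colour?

An adversary could hand out at most 5 marbles per colour (5 colours run out sooner): 2 + 4 + 5 + 3 + 5 + 5 + 5 + 5 + 5 + 4 + 2 = 45 marbles and still no colour has 6.
By the pigeonhole principle, one more marble lands in a colour already at 5, so 46 draws are enough and 45 are not.

46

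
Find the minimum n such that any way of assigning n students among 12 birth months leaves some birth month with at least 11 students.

121

With 120 students one could put exactly 10 in each of the 12 birth months, and no birth month would reach 11.
By the pigeonhole principle, one more student must land in a birth month that already has 10, giving it 11.
So 12 × 10 + 1 = 121 students are required.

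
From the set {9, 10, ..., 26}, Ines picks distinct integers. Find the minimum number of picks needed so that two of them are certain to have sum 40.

13

Two chosen integers sum to 40 exactly when both halves of some pair {x, 40−x} with 14 ≤ x ≤ 40−x ≤ 26 are chosen — 6 such pairs.
The remaining 6 elements (those with no distinct partner in range) can never complete a 40-sum, so the worst case takes all of them and one from each pair: 6 + 6 = 12.
By the pigeonhole principle, the 13th integer has to be the second member of some pair, so 12 + 1 = 13.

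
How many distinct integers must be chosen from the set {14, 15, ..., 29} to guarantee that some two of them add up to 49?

Group the elements by complementary pair {x, 49−x}: {20,29}, {21,28}, {22,27}, …, giving 5 two-element pairs and 6 integers whose partner 49−x falls outside [14,29].
Treating each of those 11 groups as a pigeonhole, one can pick one integer per group — 11 integers — with no two summing to 49.
The 12th integer lands in an occupied pair, forcing a sum of 49.

12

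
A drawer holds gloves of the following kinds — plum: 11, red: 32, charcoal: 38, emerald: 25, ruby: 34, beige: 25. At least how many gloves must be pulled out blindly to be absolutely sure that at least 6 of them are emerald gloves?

146

In the worst case for collecting emerald gloves, every non-emerald glove comes out first.
There are 11 + 32 + 38 + 34 + 25 = 140 non-emerald gloves altogether.
After those, each further glove must be emerald, so 140 + 6 = 146 draws guarantee 6 emerald gloves.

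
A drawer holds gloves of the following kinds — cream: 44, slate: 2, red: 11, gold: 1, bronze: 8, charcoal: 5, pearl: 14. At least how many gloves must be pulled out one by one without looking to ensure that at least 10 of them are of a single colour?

By pigeonhole, the 7 colours are the holes; the gloves drawn are the pigeons.
To avoid 10 of any one colour, the worst case takes at most 9 of each colour, or every glove of a colour that has fewer than 9.
That gives 9 + 2 + 9 + 1 + 8 + 5 + 9 = 43 gloves with no colour reaching 10.
The next glove forces some colour to 10, so 43 + 1 = 44.

44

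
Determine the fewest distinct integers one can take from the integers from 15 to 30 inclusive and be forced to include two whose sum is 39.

Group the elements by complementary pair {x, 39−x}: {15,24}, {16,23}, {17,22}, …, giving 5 two-element pairs and 6 integers whose partner 39−x falls outside [15,30].
Pigeonhole: treating each of those 11 groups as a pigeonhole, one can pick one integer per group — 11 integers — with no two summing to 39.
The 12th integer lands in an occupied pair, forcing a sum of 39.

12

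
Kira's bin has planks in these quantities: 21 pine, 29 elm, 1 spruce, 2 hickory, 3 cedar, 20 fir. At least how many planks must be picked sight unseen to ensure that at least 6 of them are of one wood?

22

The 6 woods are the holes; the planks drawn are the pigeons.
To avoid 6 of any one wood, the worst case takes at most 5 of each wood, or every plank of a wood that has fewer than 5.
That gives 5 + 5 + 1 + 2 + 3 + 5 = 21 planks with no wood reaching 6.
The next plank forces some wood to 6, so 21 + 1 = 22.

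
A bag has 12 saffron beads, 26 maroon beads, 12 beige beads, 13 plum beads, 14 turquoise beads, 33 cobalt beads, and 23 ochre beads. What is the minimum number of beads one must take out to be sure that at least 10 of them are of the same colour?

Put each drawn bead into a box by colour. The largest draw with every box below 10 takes min(count, 9) from each colour.
Σ min(cᵢ, 9) = 9 + 9 + 9 + 9 + 9 + 9 + 9 = 63.
Draw number 63 + 1 = 64 must push one box to 10.

64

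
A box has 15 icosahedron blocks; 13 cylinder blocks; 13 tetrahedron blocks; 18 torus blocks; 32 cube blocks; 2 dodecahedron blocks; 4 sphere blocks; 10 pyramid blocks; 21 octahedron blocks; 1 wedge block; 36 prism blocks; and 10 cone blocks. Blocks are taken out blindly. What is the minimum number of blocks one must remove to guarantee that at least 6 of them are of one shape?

The 12 shapes are the holes; the blocks drawn are the pigeons.
To avoid 6 of any one shape, the worst case takes at most 5 of each shape, or every block of a shape that has fewer than 5.
That gives 5 + 5 + 5 + 5 + 5 + 2 + 4 + 5 + 5 + 1 + 5 + 5 = 52 blocks with no shape reaching 6.
The next block forces some shape to 6, so 52 + 1 = 53.

53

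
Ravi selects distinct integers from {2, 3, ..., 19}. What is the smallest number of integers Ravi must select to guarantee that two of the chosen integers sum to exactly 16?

Two chosen integers sum to 16 exactly when both halves of some pair {x, 16−x} with 2 ≤ x ≤ 16−x ≤ 14 are chosen — 6 such pairs.
The remaining 6 elements (those with no distinct partner in range) can never complete a 16-sum, so the worst case takes all of them and one from each pair: 6 + 6 = 12.
The 13th integer has to be the second member of some pair, so 12 + 1 = 13.

13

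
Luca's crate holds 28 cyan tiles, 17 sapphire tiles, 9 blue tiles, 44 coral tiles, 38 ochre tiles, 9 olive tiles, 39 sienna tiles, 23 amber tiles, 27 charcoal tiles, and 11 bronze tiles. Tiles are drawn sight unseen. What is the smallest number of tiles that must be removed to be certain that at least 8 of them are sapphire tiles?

In the worst case for collecting sapphire tiles, every non-sapphire tile comes out first.
There are 28 + 9 + 44 + 38 + 9 + 39 + 23 + 27 + 11 = 228 non-sapphire tiles altogether.
After those, each further tile must be sapphire, so 228 + 8 = 236 draws guarantee 8 sapphire tiles.

236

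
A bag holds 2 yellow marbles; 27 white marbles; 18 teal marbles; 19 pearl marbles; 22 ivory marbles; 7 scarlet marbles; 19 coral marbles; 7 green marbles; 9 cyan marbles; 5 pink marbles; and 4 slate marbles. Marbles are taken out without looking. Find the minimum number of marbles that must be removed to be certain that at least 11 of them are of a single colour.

Put each drawn marble into a box by colour. The largest draw with every box below 11 takes min(count, 10) from each colour; colours with fewer than 10 contribute all they have.
Σ min(cᵢ, 10) = 2 + 10 + 10 + 10 + 10 + 7 + 10 + 7 + 9 + 5 + 4 = 84.
Draw number 84 + 1 = 85 must push one box to 11.

85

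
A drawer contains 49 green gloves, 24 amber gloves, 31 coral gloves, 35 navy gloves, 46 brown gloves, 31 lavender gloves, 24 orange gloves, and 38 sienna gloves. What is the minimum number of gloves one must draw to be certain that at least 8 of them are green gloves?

237

In the worst case for collecting green gloves, every non-green glove comes out first.
There are 24 + 31 + 35 + 46 + 31 + 24 + 38 = 229 non-green gloves altogether.
After those, each further glove must be green, so 229 + 8 = 237 draws guarantee 8 green gloves.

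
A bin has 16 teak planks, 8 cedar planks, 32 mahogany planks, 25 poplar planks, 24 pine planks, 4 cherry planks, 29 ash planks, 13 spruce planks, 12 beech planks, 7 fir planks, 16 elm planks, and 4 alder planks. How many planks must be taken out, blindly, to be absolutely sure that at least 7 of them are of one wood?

69

An adversary could hand out at most 6 planks per wood (cherry, alder run out sooner): 6 + 6 + 6 + 6 + 6 + 4 + 6 + 6 + 6 + 6 + 6 + 4 = 68 planks and still no wood has 7.
Pigeonhole: one more plank lands in a wood already at 6, so 69 draws are enough and 68 are not.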